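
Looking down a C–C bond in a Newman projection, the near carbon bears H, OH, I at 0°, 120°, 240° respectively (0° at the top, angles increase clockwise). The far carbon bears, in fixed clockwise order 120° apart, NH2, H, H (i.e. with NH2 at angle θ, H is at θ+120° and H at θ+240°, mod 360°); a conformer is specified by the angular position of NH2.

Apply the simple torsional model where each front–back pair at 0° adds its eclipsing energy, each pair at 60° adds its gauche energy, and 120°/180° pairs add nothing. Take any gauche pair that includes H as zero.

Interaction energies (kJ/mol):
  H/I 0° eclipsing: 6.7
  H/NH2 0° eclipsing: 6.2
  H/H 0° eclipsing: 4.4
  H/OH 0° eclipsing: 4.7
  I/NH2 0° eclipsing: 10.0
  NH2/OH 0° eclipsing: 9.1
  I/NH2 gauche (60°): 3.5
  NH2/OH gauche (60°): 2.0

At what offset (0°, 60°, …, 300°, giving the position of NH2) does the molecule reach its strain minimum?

NH2 at 0° (eclipsed): H(0°)/NH2(0°) eclipsed 6.2; OH(120°)/H(120°) eclipsed 4.7; I(240°)/H(240°) eclipsed 6.7 → 17.6 kJ/mol.
NH2 at 60° (staggered): OH(120°)/NH2(60°) gauche 2.0 → 2.0 kJ/mol.
NH2 at 120° (eclipsed): H(0°)/H(0°) eclipsed 4.4; OH(120°)/NH2(120°) eclipsed 9.1; I(240°)/H(240°) eclipsed 6.7 → 20.2 kJ/mol.
NH2 at 180° (staggered): OH(120°)/NH2(180°) gauche 2.0; I(240°)/NH2(180°) gauche 3.5 → 5.5 kJ/mol.
NH2 at 240° (eclipsed): H(0°)/H(0°) eclipsed 4.4; OH(120°)/H(120°) eclipsed 4.7; I(240°)/NH2(240°) eclipsed 10.0 → 19.1 kJ/mol.
NH2 at 300° (staggered): I(240°)/NH2(300°) gauche 3.5 → 3.5 kJ/mol.
The minimum (2.0 kJ/mol) occurs with NH2 at 60°.

60°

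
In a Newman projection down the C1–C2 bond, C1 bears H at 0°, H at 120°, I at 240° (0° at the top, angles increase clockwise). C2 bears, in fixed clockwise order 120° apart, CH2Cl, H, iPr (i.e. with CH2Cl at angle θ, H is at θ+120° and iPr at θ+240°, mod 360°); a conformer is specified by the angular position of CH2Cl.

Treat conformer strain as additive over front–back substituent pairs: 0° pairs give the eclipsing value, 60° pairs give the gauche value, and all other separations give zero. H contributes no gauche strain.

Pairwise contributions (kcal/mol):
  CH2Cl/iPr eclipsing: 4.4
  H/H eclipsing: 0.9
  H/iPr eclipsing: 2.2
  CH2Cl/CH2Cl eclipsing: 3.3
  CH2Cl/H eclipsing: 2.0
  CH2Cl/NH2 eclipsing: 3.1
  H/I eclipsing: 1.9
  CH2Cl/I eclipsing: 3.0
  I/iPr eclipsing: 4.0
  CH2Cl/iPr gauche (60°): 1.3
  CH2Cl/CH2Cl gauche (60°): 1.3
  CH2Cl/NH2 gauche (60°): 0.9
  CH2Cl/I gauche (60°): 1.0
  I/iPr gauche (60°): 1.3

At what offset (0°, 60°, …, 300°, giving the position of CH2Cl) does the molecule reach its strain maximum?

CH2Cl at 0° is eclipsed. H at 0° is eclipsed with CH2Cl at 0° (2.0); H at 120° is eclipsed with H at 120° (0.9); I at 240° is eclipsed with iPr at 240° (4.0). Total 6.9 kcal/mol.
CH2Cl at 60° is staggered. I at 240° is gauche with iPr at 300° (1.3). Total 1.3 kcal/mol.
CH2Cl at 120° is eclipsed. H at 0° is eclipsed with iPr at 0° (2.2); H at 120° is eclipsed with CH2Cl at 120° (2.0); I at 240° is eclipsed with H at 240° (1.9). Total 6.1 kcal/mol.
CH2Cl at 180° is staggered. I at 240° is gauche with CH2Cl at 180° (1.0). Total 1.0 kcal/mol.
CH2Cl at 240° is eclipsed. H at 0° is eclipsed with H at 0° (0.9); H at 120° is eclipsed with iPr at 120° (2.2); I at 240° is eclipsed with CH2Cl at 240° (3.0). Total 6.1 kcal/mol.
CH2Cl at 300° is staggered. I at 240° is gauche with CH2Cl at 300° (1.0); I at 240° is gauche with iPr at 180° (1.3). Total 2.3 kcal/mol.
The maximum (6.9 kcal/mol) occurs with CH2Cl at 0°.

0°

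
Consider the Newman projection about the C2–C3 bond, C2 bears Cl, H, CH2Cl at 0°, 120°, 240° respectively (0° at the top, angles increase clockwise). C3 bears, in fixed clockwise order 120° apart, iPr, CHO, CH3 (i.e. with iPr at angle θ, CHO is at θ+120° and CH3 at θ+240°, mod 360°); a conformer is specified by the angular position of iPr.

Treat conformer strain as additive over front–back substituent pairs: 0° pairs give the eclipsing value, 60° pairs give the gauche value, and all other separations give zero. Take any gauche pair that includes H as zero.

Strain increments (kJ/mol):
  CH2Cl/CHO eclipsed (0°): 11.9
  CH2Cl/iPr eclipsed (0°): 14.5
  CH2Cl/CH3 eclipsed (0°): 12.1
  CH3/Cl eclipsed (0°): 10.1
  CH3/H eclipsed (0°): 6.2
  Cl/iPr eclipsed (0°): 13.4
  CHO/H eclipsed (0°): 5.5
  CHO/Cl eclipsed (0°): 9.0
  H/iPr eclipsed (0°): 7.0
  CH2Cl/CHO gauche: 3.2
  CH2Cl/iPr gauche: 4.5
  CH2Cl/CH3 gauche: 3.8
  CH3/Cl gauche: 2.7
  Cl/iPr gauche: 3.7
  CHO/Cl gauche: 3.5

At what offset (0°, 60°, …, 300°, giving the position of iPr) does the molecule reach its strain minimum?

iPr at 0° is eclipsed. Cl at 0° is eclipsed with iPr at 0° (13.4); H at 120° is eclipsed with CHO at 120° (5.5); CH2Cl at 240° is eclipsed with CH3 at 240° (12.1). Total 31.0 kJ/mol.
iPr at 60° is staggered. Cl at 0° is gauche with iPr at 60° (3.7); Cl at 0° is gauche with CH3 at 300° (2.7); CH2Cl at 240° is gauche with CHO at 180° (3.2); CH2Cl at 240° is gauche with CH3 at 300° (3.8). Total 13.4 kJ/mol.
iPr at 120° is eclipsed. Cl at 0° is eclipsed with CH3 at 0° (10.1); H at 120° is eclipsed with iPr at 120° (7.0); CH2Cl at 240° is eclipsed with CHO at 240° (11.9). Total 29.0 kJ/mol.
iPr at 180° is staggered. Cl at 0° is gauche with CHO at 300° (3.5); Cl at 0° is gauche with CH3 at 60° (2.7); CH2Cl at 240° is gauche with iPr at 180° (4.5); CH2Cl at 240° is gauche with CHO at 300° (3.2). Total 13.9 kJ/mol.
iPr at 240° is eclipsed. Cl at 0° is eclipsed with CHO at 0° (9.0); H at 120° is eclipsed with CH3 at 120° (6.2); CH2Cl at 240° is eclipsed with iPr at 240° (14.5). Total 29.7 kJ/mol.
iPr at 300° is staggered. Cl at 0° is gauche with iPr at 300° (3.7); Cl at 0° is gauche with CHO at 60° (3.5); CH2Cl at 240° is gauche with iPr at 300° (4.5); CH2Cl at 240° is gauche with CH3 at 180° (3.8). Total 15.5 kJ/mol.
The minimum (13.4 kJ/mol) occurs with iPr at 60°.

60°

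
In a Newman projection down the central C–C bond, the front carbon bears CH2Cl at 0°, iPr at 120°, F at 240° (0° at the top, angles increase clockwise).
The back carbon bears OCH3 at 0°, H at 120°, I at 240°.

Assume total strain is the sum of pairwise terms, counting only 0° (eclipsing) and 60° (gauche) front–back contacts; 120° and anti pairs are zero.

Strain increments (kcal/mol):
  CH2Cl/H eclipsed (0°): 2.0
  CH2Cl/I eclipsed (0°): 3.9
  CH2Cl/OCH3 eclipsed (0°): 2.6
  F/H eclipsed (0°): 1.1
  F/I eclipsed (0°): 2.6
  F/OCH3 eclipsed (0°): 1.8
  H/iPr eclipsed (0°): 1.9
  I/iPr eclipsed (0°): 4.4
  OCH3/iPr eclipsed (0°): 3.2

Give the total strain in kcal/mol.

This conformer is eclipsed. CH2Cl at 0° is eclipsed with OCH3 at 0° (2.6); iPr at 120° is eclipsed with H at 120° (1.9); F at 240° is eclipsed with I at 240° (2.6). Total 7.1 kcal/mol.

7.1 kcal/mol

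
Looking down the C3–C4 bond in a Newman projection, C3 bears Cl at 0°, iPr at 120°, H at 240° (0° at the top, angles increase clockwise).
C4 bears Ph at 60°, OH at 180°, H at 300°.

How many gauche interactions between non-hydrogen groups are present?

Non-H gauche pairs: Cl(0°)/Ph(60°); iPr(120°)/Ph(60°); iPr(120°)/OH(180°) — 3 interactions.

3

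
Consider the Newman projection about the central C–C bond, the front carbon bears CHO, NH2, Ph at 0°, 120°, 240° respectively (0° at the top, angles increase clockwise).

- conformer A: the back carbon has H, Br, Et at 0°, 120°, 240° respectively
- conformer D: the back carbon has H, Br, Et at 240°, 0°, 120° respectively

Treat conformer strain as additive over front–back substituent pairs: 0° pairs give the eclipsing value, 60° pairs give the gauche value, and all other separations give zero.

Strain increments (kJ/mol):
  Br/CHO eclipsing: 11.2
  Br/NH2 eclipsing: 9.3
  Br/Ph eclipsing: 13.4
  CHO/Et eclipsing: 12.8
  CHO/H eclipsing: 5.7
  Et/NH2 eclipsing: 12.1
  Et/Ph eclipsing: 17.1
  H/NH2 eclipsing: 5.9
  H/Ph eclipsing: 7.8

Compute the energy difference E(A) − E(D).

+1.0 kJ/mol

A (eclipsed): CHO–H eclipsed, NH2–Br eclipsed, Ph–Et eclipsed; 5.7 + 9.3 + 17.1 = 32.1 kJ/mol.
D (eclipsed): CHO–Br eclipsed, NH2–Et eclipsed, Ph–H eclipsed; 11.2 + 12.1 + 7.8 = 31.1 kJ/mol.
E(A) − E(D) = 32.1 − 31.1 = +1.0 kJ/mol.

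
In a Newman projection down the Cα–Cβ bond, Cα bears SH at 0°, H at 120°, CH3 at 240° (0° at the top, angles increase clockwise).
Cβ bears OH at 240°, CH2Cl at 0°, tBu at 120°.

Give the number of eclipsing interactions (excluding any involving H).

Non-H eclipsing pairs: SH(0°)/CH2Cl(0°); CH3(240°)/OH(240°) — 2 interactions.

2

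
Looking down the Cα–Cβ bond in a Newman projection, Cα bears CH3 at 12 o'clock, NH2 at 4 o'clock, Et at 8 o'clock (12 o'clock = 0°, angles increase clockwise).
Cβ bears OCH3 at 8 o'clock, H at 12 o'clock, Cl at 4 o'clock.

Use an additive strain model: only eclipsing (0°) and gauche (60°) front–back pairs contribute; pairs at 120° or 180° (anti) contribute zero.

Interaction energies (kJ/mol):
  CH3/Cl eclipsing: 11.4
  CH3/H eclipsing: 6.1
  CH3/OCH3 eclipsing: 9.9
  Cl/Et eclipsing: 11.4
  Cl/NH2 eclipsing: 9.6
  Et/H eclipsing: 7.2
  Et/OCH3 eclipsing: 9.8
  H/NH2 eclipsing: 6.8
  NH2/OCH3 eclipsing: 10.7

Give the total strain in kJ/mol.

This conformer (eclipsed): CH3–H eclipsed, NH2–Cl eclipsed, Et–OCH3 eclipsed; 6.1 + 9.6 + 9.8 = 25.5 kJ/mol.

25.5 kJ/mol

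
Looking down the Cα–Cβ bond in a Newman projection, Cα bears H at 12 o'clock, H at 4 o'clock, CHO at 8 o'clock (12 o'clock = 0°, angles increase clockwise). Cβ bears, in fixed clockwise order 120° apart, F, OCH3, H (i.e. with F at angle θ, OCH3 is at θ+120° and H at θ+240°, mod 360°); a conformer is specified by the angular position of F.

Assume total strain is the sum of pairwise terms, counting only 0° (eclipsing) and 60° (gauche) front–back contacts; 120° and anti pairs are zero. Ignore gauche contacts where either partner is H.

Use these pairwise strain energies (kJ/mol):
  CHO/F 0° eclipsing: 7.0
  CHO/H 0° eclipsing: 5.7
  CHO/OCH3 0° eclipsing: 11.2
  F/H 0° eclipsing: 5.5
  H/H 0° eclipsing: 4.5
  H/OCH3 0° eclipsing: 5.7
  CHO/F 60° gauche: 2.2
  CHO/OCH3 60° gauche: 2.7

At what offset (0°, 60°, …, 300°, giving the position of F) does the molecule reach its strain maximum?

120°

F at 0° is eclipsed. H at 0° is eclipsed with F at 0° (5.5); H at 120° is eclipsed with OCH3 at 120° (5.7); CHO at 240° is eclipsed with H at 240° (5.7). Total 16.9 kJ/mol.
F at 60° is staggered. CHO at 240° is gauche with OCH3 at 180° (2.7). Total 2.7 kJ/mol.
F at 120° is eclipsed. H at 0° is eclipsed with H at 0° (4.5); H at 120° is eclipsed with F at 120° (5.5); CHO at 240° is eclipsed with OCH3 at 240° (11.2). Total 21.2 kJ/mol.
F at 180° is staggered. CHO at 240° is gauche with F at 180° (2.2); CHO at 240° is gauche with OCH3 at 300° (2.7). Total 4.9 kJ/mol.
F at 240° is eclipsed. H at 0° is eclipsed with OCH3 at 0° (5.7); H at 120° is eclipsed with H at 120° (4.5); CHO at 240° is eclipsed with F at 240° (7.0). Total 17.2 kJ/mol.
F at 300° is staggered. CHO at 240° is gauche with F at 300° (2.2). Total 2.2 kJ/mol.
The maximum (21.2 kJ/mol) occurs with F at 120°.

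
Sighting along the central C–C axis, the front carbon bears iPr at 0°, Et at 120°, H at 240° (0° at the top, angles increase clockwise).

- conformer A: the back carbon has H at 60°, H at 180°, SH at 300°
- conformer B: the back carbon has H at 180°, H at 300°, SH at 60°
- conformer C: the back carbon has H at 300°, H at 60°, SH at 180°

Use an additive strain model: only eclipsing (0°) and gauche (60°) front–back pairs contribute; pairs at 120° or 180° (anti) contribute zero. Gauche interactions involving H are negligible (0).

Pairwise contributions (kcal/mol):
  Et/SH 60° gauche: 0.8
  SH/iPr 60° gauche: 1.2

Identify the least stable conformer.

A (staggered): iPr–SH gauche; 1.2 = 1.2 kcal/mol.
B (staggered): iPr–SH gauche, Et–SH gauche; 1.2 + 0.8 = 2.0 kcal/mol.
C (staggered): Et–SH gauche; 0.8 = 0.8 kcal/mol.
B has the highest total (2.0 kcal/mol).

B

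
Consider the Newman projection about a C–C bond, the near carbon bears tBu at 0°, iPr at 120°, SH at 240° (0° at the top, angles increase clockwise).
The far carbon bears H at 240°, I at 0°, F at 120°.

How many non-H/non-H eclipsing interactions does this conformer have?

Non-H eclipsing pairs: tBu(0°)/I(0°); iPr(120°)/F(120°) — 2 interactions.

2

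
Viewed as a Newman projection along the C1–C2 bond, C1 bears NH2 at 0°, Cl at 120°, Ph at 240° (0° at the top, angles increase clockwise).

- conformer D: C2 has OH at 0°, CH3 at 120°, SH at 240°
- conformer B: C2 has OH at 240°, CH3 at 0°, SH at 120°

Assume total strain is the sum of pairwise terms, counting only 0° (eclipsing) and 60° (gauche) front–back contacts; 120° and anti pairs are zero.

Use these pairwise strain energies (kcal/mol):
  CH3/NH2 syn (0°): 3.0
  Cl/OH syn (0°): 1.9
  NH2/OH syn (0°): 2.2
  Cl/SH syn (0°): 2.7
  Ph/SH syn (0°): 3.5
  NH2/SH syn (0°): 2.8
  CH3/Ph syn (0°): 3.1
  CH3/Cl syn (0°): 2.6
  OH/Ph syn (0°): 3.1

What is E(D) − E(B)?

D (eclipsed): NH2(0°)/OH(0°) eclipsed 2.2; Cl(120°)/CH3(120°) eclipsed 2.6; Ph(240°)/SH(240°) eclipsed 3.5 → 8.3 kcal/mol.
B (eclipsed): NH2(0°)/CH3(0°) eclipsed 3.0; Cl(120°)/SH(120°) eclipsed 2.7; Ph(240°)/OH(240°) eclipsed 3.1 → 8.8 kcal/mol.
E(D) − E(B) = 8.3 − 8.8 = -0.5 kcal/mol.

-0.5 kcal/mol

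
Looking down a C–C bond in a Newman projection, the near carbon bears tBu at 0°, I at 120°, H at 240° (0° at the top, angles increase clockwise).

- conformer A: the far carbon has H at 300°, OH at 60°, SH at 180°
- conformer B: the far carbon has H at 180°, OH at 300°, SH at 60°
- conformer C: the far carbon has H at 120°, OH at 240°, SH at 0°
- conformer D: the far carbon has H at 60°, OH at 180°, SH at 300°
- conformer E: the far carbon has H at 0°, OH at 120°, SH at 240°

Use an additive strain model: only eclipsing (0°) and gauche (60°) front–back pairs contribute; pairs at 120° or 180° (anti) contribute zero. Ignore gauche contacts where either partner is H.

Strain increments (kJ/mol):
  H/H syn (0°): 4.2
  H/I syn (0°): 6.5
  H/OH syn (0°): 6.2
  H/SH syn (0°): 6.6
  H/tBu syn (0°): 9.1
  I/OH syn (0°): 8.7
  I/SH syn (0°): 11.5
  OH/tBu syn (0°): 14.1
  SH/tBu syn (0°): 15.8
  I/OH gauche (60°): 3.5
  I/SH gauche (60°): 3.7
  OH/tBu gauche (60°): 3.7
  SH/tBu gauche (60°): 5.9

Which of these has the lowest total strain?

A (staggered): tBu(0°)/OH(60°) gauche 3.7; I(120°)/OH(60°) gauche 3.5; I(120°)/SH(180°) gauche 3.7 → 10.9 kJ/mol.
B (staggered): tBu(0°)/OH(300°) gauche 3.7; tBu(0°)/SH(60°) gauche 5.9; I(120°)/SH(60°) gauche 3.7 → 13.3 kJ/mol.
C (eclipsed): tBu(0°)/SH(0°) eclipsed 15.8; I(120°)/H(120°) eclipsed 6.5; H(240°)/OH(240°) eclipsed 6.2 → 28.5 kJ/mol.
D (staggered): tBu(0°)/SH(300°) gauche 5.9; I(120°)/OH(180°) gauche 3.5 → 9.4 kJ/mol.
E (eclipsed): tBu(0°)/H(0°) eclipsed 9.1; I(120°)/OH(120°) eclipsed 8.7; H(240°)/SH(240°) eclipsed 6.6 → 24.4 kJ/mol.
D has the lowest total (9.4 kJ/mol).

D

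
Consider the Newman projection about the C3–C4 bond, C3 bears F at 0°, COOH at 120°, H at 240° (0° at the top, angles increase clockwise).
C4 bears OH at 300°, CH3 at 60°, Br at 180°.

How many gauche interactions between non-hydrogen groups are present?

Non-H gauche pairs: F(0°)/OH(300°); F(0°)/CH3(60°); COOH(120°)/CH3(60°); COOH(120°)/Br(180°) — 4 interactions.

4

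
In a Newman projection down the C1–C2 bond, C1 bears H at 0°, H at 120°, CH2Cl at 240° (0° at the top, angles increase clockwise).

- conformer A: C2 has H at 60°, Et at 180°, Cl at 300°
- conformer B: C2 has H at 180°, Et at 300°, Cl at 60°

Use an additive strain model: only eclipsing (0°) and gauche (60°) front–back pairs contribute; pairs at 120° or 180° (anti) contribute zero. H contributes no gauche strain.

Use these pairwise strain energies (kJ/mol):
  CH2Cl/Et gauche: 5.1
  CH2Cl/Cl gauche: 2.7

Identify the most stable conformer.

A (staggered): CH2Cl–Et gauche, CH2Cl–Cl gauche; 5.1 + 2.7 = 7.8 kJ/mol.
B (staggered): CH2Cl–Et gauche; 5.1 = 5.1 kJ/mol.
B has the lowest total (5.1 kJ/mol).

B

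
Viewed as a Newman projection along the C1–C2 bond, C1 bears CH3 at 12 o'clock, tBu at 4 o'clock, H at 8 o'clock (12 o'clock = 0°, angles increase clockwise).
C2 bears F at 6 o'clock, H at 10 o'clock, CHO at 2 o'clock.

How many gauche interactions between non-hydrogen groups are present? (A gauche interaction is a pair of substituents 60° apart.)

Non-H gauche pairs: CH3(0°)/CHO(60°); tBu(120°)/F(180°); tBu(120°)/CHO(60°) — 3 interactions.

3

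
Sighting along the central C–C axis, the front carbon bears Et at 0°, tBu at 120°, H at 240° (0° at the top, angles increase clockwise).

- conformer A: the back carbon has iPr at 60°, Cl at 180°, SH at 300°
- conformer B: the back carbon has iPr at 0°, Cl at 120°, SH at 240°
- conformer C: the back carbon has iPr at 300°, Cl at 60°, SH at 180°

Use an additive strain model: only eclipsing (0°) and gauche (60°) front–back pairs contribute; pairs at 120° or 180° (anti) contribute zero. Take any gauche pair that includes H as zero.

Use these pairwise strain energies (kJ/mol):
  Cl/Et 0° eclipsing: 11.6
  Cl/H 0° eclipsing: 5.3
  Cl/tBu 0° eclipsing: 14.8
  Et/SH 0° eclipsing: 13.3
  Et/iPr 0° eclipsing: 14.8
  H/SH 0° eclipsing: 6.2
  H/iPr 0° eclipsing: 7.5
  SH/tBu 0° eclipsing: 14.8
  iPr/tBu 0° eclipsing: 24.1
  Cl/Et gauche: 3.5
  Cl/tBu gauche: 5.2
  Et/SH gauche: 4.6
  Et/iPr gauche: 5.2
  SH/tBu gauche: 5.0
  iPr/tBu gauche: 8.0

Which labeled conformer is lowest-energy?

C

A is staggered. Et at 0° is gauche with iPr at 60° (5.2); Et at 0° is gauche with SH at 300° (4.6); tBu at 120° is gauche with iPr at 60° (8.0); tBu at 120° is gauche with Cl at 180° (5.2). Total 23.0 kJ/mol.
B is eclipsed. Et at 0° is eclipsed with iPr at 0° (14.8); tBu at 120° is eclipsed with Cl at 120° (14.8); H at 240° is eclipsed with SH at 240° (6.2). Total 35.8 kJ/mol.
C is staggered. Et at 0° is gauche with iPr at 300° (5.2); Et at 0° is gauche with Cl at 60° (3.5); tBu at 120° is gauche with Cl at 60° (5.2); tBu at 120° is gauche with SH at 180° (5.0). Total 18.9 kJ/mol.
C has the lowest total (18.9 kJ/mol).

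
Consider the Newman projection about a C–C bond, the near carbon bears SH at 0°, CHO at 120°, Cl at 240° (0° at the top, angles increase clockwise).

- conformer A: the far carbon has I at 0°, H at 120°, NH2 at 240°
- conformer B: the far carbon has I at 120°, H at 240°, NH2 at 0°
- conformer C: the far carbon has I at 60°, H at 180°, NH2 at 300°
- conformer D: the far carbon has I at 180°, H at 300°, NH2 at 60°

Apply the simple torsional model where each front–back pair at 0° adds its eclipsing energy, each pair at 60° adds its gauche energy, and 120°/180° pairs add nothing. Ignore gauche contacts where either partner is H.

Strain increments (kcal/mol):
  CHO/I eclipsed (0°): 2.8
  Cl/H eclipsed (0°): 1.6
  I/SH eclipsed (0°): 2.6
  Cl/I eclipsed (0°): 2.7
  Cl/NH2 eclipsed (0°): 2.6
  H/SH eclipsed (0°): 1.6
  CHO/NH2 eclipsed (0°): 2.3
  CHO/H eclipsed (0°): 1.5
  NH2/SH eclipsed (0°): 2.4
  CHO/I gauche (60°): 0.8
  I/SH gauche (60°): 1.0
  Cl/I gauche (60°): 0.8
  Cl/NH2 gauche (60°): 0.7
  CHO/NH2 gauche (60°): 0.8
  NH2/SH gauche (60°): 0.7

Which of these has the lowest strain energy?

A (eclipsed): SH(0°)/I(0°) eclipsed 2.6; CHO(120°)/H(120°) eclipsed 1.5; Cl(240°)/NH2(240°) eclipsed 2.6 → 6.7 kcal/mol.
B (eclipsed): SH(0°)/NH2(0°) eclipsed 2.4; CHO(120°)/I(120°) eclipsed 2.8; Cl(240°)/H(240°) eclipsed 1.6 → 6.8 kcal/mol.
C (staggered): SH(0°)/I(60°) gauche 1.0; SH(0°)/NH2(300°) gauche 0.7; CHO(120°)/I(60°) gauche 0.8; Cl(240°)/NH2(300°) gauche 0.7 → 3.2 kcal/mol.
D (staggered): SH(0°)/NH2(60°) gauche 0.7; CHO(120°)/I(180°) gauche 0.8; CHO(120°)/NH2(60°) gauche 0.8; Cl(240°)/I(180°) gauche 0.8 → 3.1 kcal/mol.
D has the lowest total (3.1 kcal/mol).

D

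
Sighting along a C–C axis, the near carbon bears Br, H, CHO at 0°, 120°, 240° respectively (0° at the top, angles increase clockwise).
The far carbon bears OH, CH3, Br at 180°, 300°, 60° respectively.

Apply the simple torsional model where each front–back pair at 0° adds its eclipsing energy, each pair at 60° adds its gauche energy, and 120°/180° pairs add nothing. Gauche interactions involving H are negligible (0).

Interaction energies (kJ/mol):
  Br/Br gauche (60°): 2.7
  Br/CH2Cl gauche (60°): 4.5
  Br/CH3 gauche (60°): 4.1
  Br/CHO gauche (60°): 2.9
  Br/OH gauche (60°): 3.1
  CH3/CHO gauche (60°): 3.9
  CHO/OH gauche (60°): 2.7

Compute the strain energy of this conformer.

13.4 kJ/mol

This conformer (staggered): Br(0°)/CH3(300°) gauche 4.1; Br(0°)/Br(60°) gauche 2.7; CHO(240°)/OH(180°) gauche 2.7; CHO(240°)/CH3(300°) gauche 3.9 → 13.4 kJ/mol.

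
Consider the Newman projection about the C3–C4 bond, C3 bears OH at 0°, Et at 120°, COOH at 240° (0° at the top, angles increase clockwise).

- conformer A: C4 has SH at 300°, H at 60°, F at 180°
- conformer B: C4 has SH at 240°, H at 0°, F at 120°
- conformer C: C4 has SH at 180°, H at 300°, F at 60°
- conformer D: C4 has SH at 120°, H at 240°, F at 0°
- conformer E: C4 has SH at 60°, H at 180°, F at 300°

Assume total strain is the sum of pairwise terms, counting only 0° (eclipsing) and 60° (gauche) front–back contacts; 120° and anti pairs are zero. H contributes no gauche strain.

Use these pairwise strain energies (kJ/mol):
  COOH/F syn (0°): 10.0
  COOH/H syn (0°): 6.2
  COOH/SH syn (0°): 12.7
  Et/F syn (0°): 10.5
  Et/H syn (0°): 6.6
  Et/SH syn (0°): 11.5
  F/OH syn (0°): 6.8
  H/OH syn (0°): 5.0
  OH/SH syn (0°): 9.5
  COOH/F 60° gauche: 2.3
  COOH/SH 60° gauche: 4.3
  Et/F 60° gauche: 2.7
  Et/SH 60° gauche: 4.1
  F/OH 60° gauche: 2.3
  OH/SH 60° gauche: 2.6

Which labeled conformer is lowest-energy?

E

A (staggered): OH(0°)/SH(300°) gauche 2.6; Et(120°)/F(180°) gauche 2.7; COOH(240°)/SH(300°) gauche 4.3; COOH(240°)/F(180°) gauche 2.3 → 11.9 kJ/mol.
B (eclipsed): OH(0°)/H(0°) eclipsed 5.0; Et(120°)/F(120°) eclipsed 10.5; COOH(240°)/SH(240°) eclipsed 12.7 → 28.2 kJ/mol.
C (staggered): OH(0°)/F(60°) gauche 2.3; Et(120°)/SH(180°) gauche 4.1; Et(120°)/F(60°) gauche 2.7; COOH(240°)/SH(180°) gauche 4.3 → 13.4 kJ/mol.
D (eclipsed): OH(0°)/F(0°) eclipsed 6.8; Et(120°)/SH(120°) eclipsed 11.5; COOH(240°)/H(240°) eclipsed 6.2 → 24.5 kJ/mol.
E (staggered): OH(0°)/SH(60°) gauche 2.6; OH(0°)/F(300°) gauche 2.3; Et(120°)/SH(60°) gauche 4.1; COOH(240°)/F(300°) gauche 2.3 → 11.3 kJ/mol.
E has the lowest total (11.3 kJ/mol).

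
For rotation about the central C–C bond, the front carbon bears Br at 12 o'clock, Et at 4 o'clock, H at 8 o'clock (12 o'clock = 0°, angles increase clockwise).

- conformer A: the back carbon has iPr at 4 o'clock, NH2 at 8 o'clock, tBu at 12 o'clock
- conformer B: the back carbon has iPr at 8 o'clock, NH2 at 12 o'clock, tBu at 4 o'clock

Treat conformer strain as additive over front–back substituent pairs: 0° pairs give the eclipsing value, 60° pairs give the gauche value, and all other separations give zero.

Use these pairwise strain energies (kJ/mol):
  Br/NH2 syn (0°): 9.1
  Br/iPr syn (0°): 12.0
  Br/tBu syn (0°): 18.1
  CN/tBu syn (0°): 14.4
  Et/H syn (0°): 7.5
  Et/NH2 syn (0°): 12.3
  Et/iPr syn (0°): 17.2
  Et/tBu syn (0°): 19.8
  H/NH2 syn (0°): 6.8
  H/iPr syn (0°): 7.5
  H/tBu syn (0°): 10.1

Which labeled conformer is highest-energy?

A

A (eclipsed): Br(0°)/tBu(0°) eclipsed 18.1; Et(120°)/iPr(120°) eclipsed 17.2; H(240°)/NH2(240°) eclipsed 6.8 → 42.1 kJ/mol.
B (eclipsed): Br(0°)/NH2(0°) eclipsed 9.1; Et(120°)/tBu(120°) eclipsed 19.8; H(240°)/iPr(240°) eclipsed 7.5 → 36.4 kJ/mol.
A has the highest total (42.1 kJ/mol).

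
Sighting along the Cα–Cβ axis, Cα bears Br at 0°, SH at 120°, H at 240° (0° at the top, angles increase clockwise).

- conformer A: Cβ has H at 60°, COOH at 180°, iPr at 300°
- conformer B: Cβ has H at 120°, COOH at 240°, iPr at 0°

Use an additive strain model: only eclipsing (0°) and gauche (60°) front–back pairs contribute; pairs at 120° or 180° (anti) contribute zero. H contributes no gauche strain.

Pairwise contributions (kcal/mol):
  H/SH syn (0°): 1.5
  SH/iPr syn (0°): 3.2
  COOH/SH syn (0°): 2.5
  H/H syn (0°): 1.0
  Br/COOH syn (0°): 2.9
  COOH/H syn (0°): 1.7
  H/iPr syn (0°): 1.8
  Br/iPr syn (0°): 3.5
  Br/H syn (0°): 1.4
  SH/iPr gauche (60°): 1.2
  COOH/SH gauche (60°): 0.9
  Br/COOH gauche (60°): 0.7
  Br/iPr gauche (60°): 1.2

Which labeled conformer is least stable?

B

A is staggered. Br at 0° is gauche with iPr at 300° (1.2); SH at 120° is gauche with COOH at 180° (0.9). Total 2.1 kcal/mol.
B is eclipsed. Br at 0° is eclipsed with iPr at 0° (3.5); SH at 120° is eclipsed with H at 120° (1.5); H at 240° is eclipsed with COOH at 240° (1.7). Total 6.7 kcal/mol.
B has the highest total (6.7 kcal/mol).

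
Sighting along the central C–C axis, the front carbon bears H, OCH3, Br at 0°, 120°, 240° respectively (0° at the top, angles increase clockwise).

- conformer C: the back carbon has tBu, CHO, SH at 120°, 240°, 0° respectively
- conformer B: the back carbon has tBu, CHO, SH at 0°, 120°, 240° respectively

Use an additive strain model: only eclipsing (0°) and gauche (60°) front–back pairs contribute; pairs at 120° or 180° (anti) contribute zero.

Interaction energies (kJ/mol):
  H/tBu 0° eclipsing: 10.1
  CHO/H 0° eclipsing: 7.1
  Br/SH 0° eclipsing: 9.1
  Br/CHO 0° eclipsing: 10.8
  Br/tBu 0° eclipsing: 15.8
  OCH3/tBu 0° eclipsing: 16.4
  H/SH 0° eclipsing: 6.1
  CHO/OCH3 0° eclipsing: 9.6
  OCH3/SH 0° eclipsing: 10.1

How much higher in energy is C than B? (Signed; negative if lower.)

+4.5 kJ/mol

C (eclipsed): H–SH eclipsed, OCH3–tBu eclipsed, Br–CHO eclipsed; 6.1 + 16.4 + 10.8 = 33.3 kJ/mol.
B (eclipsed): H–tBu eclipsed, OCH3–CHO eclipsed, Br–SH eclipsed; 10.1 + 9.6 + 9.1 = 28.8 kJ/mol.
E(C) − E(B) = 33.3 − 28.8 = +4.5 kJ/mol.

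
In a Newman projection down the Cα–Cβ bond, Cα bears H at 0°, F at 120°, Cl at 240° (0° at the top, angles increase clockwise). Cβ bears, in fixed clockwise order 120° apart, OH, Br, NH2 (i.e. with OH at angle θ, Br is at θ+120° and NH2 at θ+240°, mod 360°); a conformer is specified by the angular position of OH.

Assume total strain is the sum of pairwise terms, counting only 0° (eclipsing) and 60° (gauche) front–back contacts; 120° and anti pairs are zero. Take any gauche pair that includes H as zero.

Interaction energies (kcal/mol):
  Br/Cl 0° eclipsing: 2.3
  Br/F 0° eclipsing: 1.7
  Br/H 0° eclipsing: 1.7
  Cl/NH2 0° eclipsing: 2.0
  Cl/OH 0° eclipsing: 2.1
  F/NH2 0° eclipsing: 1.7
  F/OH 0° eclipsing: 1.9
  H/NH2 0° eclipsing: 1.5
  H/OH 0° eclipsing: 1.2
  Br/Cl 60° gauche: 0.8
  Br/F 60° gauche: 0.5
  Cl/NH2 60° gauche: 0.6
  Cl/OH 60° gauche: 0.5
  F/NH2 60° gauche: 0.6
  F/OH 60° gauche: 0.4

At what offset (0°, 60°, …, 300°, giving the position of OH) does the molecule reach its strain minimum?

OH at 0° (eclipsed): H(0°)/OH(0°) eclipsed 1.2; F(120°)/Br(120°) eclipsed 1.7; Cl(240°)/NH2(240°) eclipsed 2.0 → 4.9 kcal/mol.
OH at 60° (staggered): F(120°)/OH(60°) gauche 0.4; F(120°)/Br(180°) gauche 0.5; Cl(240°)/Br(180°) gauche 0.8; Cl(240°)/NH2(300°) gauche 0.6 → 2.3 kcal/mol.
OH at 120° (eclipsed): H(0°)/NH2(0°) eclipsed 1.5; F(120°)/OH(120°) eclipsed 1.9; Cl(240°)/Br(240°) eclipsed 2.3 → 5.7 kcal/mol.
OH at 180° (staggered): F(120°)/OH(180°) gauche 0.4; F(120°)/NH2(60°) gauche 0.6; Cl(240°)/OH(180°) gauche 0.5; Cl(240°)/Br(300°) gauche 0.8 → 2.3 kcal/mol.
OH at 240° (eclipsed): H(0°)/Br(0°) eclipsed 1.7; F(120°)/NH2(120°) eclipsed 1.7; Cl(240°)/OH(240°) eclipsed 2.1 → 5.5 kcal/mol.
OH at 300° (staggered): F(120°)/Br(60°) gauche 0.5; F(120°)/NH2(180°) gauche 0.6; Cl(240°)/OH(300°) gauche 0.5; Cl(240°)/NH2(180°) gauche 0.6 → 2.2 kcal/mol.
The minimum (2.2 kcal/mol) occurs with OH at 300°.

300°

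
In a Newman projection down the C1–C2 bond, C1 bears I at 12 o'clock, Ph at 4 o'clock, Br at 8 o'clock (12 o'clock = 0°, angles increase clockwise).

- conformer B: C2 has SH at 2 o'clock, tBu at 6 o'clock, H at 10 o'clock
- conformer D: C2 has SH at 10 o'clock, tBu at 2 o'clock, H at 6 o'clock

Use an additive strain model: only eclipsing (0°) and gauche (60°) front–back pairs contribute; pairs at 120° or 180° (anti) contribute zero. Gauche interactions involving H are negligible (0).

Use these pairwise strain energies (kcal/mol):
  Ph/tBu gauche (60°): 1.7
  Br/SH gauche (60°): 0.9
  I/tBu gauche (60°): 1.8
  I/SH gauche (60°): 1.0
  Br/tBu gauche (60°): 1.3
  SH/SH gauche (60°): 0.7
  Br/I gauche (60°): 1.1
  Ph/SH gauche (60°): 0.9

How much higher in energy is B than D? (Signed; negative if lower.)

B (staggered): I–SH gauche, Ph–SH gauche, Ph–tBu gauche, Br–tBu gauche; 1.0 + 0.9 + 1.7 + 1.3 = 4.9 kcal/mol.
D (staggered): I–SH gauche, I–tBu gauche, Ph–tBu gauche, Br–SH gauche; 1.0 + 1.8 + 1.7 + 0.9 = 5.4 kcal/mol.
E(B) − E(D) = 4.9 − 5.4 = -0.5 kcal/mol.

-0.5 kcal/mol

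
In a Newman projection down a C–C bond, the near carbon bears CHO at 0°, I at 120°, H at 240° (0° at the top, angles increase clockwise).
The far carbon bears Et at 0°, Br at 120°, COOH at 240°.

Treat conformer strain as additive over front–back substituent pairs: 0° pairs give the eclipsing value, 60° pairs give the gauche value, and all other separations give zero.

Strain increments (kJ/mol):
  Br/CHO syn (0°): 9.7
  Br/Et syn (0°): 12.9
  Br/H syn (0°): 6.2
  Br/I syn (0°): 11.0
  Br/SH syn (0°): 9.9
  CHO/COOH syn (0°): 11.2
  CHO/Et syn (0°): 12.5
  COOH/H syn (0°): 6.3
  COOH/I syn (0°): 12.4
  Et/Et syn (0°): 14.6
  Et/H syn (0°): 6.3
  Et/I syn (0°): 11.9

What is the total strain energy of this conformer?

This conformer is eclipsed. CHO at 0° is eclipsed with Et at 0° (12.5); I at 120° is eclipsed with Br at 120° (11.0); H at 240° is eclipsed with COOH at 240° (6.3). Total 29.8 kJ/mol.

29.8 kJ/mol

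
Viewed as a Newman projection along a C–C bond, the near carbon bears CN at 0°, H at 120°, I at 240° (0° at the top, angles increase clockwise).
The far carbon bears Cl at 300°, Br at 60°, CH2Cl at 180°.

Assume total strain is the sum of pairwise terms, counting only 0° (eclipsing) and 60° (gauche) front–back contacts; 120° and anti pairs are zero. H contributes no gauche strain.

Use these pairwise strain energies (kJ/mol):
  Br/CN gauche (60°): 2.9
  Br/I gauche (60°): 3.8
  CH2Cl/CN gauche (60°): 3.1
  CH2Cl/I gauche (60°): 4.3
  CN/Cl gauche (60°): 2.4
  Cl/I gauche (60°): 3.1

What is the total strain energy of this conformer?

12.7 kJ/mol

This conformer is staggered. CN at 0° is gauche with Cl at 300° (2.4); CN at 0° is gauche with Br at 60° (2.9); I at 240° is gauche with Cl at 300° (3.1); I at 240° is gauche with CH2Cl at 180° (4.3). Total 12.7 kJ/mol.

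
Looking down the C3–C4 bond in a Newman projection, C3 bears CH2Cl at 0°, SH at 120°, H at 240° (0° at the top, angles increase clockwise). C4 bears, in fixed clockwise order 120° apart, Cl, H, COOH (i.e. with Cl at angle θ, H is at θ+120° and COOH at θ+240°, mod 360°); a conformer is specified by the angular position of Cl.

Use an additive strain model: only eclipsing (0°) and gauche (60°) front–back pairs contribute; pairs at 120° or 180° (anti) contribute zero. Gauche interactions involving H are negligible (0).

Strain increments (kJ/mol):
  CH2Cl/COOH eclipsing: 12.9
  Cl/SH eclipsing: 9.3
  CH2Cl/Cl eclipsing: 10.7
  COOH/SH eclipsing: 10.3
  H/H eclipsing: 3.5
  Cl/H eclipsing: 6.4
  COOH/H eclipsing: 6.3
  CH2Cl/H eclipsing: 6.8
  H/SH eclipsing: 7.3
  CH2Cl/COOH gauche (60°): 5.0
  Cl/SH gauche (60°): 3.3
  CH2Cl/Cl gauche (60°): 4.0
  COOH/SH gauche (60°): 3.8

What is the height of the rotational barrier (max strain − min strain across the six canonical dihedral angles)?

17.9 kJ/mol

Cl at 0° (eclipsed): CH2Cl(0°)/Cl(0°) eclipsed 10.7; SH(120°)/H(120°) eclipsed 7.3; H(240°)/COOH(240°) eclipsed 6.3 → 24.3 kJ/mol.
Cl at 60° (staggered): CH2Cl(0°)/Cl(60°) gauche 4.0; CH2Cl(0°)/COOH(300°) gauche 5.0; SH(120°)/Cl(60°) gauche 3.3 → 12.3 kJ/mol.
Cl at 120° (eclipsed): CH2Cl(0°)/COOH(0°) eclipsed 12.9; SH(120°)/Cl(120°) eclipsed 9.3; H(240°)/H(240°) eclipsed 3.5 → 25.7 kJ/mol.
Cl at 180° (staggered): CH2Cl(0°)/COOH(60°) gauche 5.0; SH(120°)/Cl(180°) gauche 3.3; SH(120°)/COOH(60°) gauche 3.8 → 12.1 kJ/mol.
Cl at 240° (eclipsed): CH2Cl(0°)/H(0°) eclipsed 6.8; SH(120°)/COOH(120°) eclipsed 10.3; H(240°)/Cl(240°) eclipsed 6.4 → 23.5 kJ/mol.
Cl at 300° (staggered): CH2Cl(0°)/Cl(300°) gauche 4.0; SH(120°)/COOH(180°) gauche 3.8 → 7.8 kJ/mol.
Max at 120° (25.7 kJ/mol), min at 300° (7.8 kJ/mol); barrier = 17.9 kJ/mol.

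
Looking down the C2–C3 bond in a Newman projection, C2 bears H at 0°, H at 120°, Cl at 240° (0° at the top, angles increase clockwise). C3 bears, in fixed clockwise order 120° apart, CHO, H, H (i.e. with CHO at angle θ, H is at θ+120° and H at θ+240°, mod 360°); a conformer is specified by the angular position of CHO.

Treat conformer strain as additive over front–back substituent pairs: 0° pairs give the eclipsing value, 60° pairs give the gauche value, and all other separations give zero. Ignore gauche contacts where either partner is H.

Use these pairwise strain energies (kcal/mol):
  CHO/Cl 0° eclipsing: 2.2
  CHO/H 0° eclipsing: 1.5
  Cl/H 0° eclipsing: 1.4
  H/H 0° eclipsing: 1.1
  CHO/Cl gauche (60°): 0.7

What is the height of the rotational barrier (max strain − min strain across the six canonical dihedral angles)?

CHO at 0° (eclipsed): H(0°)/CHO(0°) eclipsed 1.5; H(120°)/H(120°) eclipsed 1.1; Cl(240°)/H(240°) eclipsed 1.4 → 4.0 kcal/mol.
CHO at 60° (staggered): no non-H gauche contacts → 0.0 kcal/mol.
CHO at 120° (eclipsed): H(0°)/H(0°) eclipsed 1.1; H(120°)/CHO(120°) eclipsed 1.5; Cl(240°)/H(240°) eclipsed 1.4 → 4.0 kcal/mol.
CHO at 180° (staggered): Cl(240°)/CHO(180°) gauche 0.7 → 0.7 kcal/mol.
CHO at 240° (eclipsed): H(0°)/H(0°) eclipsed 1.1; H(120°)/H(120°) eclipsed 1.1; Cl(240°)/CHO(240°) eclipsed 2.2 → 4.4 kcal/mol.
CHO at 300° (staggered): Cl(240°)/CHO(300°) gauche 0.7 → 0.7 kcal/mol.
Max at 240° (4.4 kcal/mol), min at 60° (0.0 kcal/mol); barrier = 4.4 kcal/mol.

4.4 kcal/mol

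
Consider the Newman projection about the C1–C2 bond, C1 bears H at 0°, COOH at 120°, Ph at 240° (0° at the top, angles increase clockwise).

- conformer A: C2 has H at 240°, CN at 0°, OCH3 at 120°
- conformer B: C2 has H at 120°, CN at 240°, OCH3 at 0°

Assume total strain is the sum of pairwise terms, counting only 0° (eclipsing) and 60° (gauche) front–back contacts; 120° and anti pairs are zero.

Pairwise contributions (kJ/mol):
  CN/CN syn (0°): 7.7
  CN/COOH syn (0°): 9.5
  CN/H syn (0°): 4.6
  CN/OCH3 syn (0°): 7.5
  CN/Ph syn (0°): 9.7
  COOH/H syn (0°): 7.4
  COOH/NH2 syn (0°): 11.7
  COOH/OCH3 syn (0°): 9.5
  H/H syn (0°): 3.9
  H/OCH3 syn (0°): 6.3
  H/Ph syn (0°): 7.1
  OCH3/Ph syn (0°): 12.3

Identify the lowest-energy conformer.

A (eclipsed): H(0°)/CN(0°) eclipsed 4.6; COOH(120°)/OCH3(120°) eclipsed 9.5; Ph(240°)/H(240°) eclipsed 7.1 → 21.2 kJ/mol.
B (eclipsed): H(0°)/OCH3(0°) eclipsed 6.3; COOH(120°)/H(120°) eclipsed 7.4; Ph(240°)/CN(240°) eclipsed 9.7 → 23.4 kJ/mol.
A has the lowest total (21.2 kJ/mol).

A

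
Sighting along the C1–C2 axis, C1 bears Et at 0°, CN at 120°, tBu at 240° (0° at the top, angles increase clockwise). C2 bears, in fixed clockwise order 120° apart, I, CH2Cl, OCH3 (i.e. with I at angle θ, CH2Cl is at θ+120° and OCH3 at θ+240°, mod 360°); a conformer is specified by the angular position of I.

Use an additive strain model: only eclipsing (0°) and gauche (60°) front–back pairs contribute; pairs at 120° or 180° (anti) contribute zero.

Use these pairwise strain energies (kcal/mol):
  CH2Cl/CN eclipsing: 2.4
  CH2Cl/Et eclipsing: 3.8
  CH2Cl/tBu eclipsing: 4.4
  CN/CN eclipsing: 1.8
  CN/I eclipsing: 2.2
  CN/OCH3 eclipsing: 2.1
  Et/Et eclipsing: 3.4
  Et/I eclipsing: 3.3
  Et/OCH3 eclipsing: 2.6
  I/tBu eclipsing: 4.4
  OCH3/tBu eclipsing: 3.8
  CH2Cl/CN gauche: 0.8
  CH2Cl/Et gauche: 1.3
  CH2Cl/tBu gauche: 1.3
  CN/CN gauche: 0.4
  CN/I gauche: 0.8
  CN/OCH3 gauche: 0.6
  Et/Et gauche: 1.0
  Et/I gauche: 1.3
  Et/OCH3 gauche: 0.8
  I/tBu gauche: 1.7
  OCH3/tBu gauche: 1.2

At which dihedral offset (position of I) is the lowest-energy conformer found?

I at 0° (eclipsed): Et–I eclipsed, CN–CH2Cl eclipsed, tBu–OCH3 eclipsed; 3.3 + 2.4 + 3.8 = 9.5 kcal/mol.
I at 60° (staggered): Et–I gauche, Et–OCH3 gauche, CN–I gauche, CN–CH2Cl gauche, tBu–CH2Cl gauche, tBu–OCH3 gauche; 1.3 + 0.8 + 0.8 + 0.8 + 1.3 + 1.2 = 6.2 kcal/mol.
I at 120° (eclipsed): Et–OCH3 eclipsed, CN–I eclipsed, tBu–CH2Cl eclipsed; 2.6 + 2.2 + 4.4 = 9.2 kcal/mol.
I at 180° (staggered): Et–CH2Cl gauche, Et–OCH3 gauche, CN–I gauche, CN–OCH3 gauche, tBu–I gauche, tBu–CH2Cl gauche; 1.3 + 0.8 + 0.8 + 0.6 + 1.7 + 1.3 = 6.5 kcal/mol.
I at 240° (eclipsed): Et–CH2Cl eclipsed, CN–OCH3 eclipsed, tBu–I eclipsed; 3.8 + 2.1 + 4.4 = 10.3 kcal/mol.
I at 300° (staggered): Et–I gauche, Et–CH2Cl gauche, CN–CH2Cl gauche, CN–OCH3 gauche, tBu–I gauche, tBu–OCH3 gauche; 1.3 + 1.3 + 0.8 + 0.6 + 1.7 + 1.2 = 6.9 kcal/mol.
The minimum (6.2 kcal/mol) occurs with I at 60°.

60°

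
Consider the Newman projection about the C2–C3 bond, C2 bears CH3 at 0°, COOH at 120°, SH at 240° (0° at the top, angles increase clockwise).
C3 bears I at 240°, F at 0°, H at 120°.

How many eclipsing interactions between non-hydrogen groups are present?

Non-H eclipsing pairs: CH3(0°)/F(0°); SH(240°)/I(240°) — 2 interactions.

2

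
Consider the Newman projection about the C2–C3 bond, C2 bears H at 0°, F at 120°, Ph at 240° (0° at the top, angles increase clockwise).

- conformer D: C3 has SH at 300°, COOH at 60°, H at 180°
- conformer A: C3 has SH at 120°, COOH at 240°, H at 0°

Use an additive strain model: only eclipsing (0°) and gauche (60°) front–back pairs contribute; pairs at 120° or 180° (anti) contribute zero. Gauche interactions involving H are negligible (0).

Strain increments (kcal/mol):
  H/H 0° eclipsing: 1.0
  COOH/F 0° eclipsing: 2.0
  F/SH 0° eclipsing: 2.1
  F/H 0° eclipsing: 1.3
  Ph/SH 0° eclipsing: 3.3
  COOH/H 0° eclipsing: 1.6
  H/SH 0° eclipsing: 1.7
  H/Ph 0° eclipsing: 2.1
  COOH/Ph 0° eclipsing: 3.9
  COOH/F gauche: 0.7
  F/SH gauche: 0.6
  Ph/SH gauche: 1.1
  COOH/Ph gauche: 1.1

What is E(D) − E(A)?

-5.2 kcal/mol

D (staggered): F–COOH gauche, Ph–SH gauche; 0.7 + 1.1 = 1.8 kcal/mol.
A (eclipsed): H–H eclipsed, F–SH eclipsed, Ph–COOH eclipsed; 1.0 + 2.1 + 3.9 = 7.0 kcal/mol.
E(D) − E(A) = 1.8 − 7.0 = -5.2 kcal/mol.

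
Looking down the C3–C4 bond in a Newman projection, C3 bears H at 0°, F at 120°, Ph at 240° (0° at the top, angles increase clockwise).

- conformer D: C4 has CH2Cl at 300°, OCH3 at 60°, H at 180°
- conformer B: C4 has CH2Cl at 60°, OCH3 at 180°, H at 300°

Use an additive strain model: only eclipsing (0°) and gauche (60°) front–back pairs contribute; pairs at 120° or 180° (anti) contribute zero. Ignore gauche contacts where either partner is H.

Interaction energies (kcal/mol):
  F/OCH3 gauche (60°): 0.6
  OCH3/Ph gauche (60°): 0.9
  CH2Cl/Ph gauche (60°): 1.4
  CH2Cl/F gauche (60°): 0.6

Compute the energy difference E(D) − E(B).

-0.1 kcal/mol

D (staggered): F–OCH3 gauche, Ph–CH2Cl gauche; 0.6 + 1.4 = 2.0 kcal/mol.
B (staggered): F–CH2Cl gauche, F–OCH3 gauche, Ph–OCH3 gauche; 0.6 + 0.6 + 0.9 = 2.1 kcal/mol.
E(D) − E(B) = 2.0 − 2.1 = -0.1 kcal/mol.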